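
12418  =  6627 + 5791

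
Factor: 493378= 2^1*246689^1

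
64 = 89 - 25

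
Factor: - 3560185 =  - 5^1*29^1*43^1*571^1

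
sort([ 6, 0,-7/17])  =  [ - 7/17, 0,6 ] 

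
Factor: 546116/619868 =311^1*353^(-1)= 311/353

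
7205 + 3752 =10957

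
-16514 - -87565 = 71051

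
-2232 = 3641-5873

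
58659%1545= 1494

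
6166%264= 94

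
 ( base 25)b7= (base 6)1150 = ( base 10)282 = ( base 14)162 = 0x11a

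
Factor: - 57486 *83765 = -2^1*3^1*5^1*11^2*13^1*67^1 * 1523^1 = - 4815314790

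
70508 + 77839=148347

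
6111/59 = 103 + 34/59 = 103.58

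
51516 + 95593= 147109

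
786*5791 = 4551726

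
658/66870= 329/33435=   0.01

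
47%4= 3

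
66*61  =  4026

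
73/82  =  73/82 = 0.89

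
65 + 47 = 112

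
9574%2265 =514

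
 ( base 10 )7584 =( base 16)1da0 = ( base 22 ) feg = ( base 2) 1110110100000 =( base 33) 6vr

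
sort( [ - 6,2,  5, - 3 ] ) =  [ - 6, - 3,2, 5 ]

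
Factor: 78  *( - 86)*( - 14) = 2^3*3^1 * 7^1 * 13^1*43^1 = 93912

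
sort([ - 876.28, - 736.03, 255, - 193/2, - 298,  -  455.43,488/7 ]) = [ - 876.28 , - 736.03,- 455.43, - 298, - 193/2, 488/7,255]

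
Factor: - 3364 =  - 2^2*29^2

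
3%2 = 1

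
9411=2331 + 7080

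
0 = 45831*0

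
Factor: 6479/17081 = 11/29 = 11^1*29^(- 1)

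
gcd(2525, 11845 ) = 5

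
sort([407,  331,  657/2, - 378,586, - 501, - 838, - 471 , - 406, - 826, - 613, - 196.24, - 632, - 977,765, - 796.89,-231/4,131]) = [ - 977,-838, - 826, - 796.89, - 632,  -  613, - 501, - 471, - 406,-378, - 196.24, - 231/4,  131, 657/2, 331, 407,  586 , 765]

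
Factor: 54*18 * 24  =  2^5 * 3^6 =23328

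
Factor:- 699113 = - 699113^1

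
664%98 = 76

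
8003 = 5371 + 2632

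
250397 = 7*35771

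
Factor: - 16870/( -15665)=2^1 *7^1*13^(  -  1)= 14/13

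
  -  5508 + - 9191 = -14699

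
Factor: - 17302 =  - 2^1*41^1*211^1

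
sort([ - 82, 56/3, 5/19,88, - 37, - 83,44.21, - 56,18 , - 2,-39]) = [-83, -82, - 56, - 39,  -  37,-2, 5/19,18,56/3,44.21, 88]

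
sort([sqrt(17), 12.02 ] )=[sqrt(17),12.02 ] 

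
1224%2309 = 1224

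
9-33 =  - 24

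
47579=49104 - 1525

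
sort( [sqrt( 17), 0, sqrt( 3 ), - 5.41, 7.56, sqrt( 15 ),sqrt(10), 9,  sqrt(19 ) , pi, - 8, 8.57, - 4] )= [ - 8,  -  5.41,-4,  0,sqrt( 3),  pi, sqrt(10), sqrt(15 ) , sqrt(17 ), sqrt( 19), 7.56,  8.57, 9]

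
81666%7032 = 4314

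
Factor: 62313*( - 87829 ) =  - 3^1*7^1*12547^1*20771^1  =  -5472888477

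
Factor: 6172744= 2^3*79^1*9767^1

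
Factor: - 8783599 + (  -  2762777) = -11546376 = - 2^3  *  3^1 * 19^1*25321^1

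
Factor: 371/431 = 7^1*53^1*431^( - 1 ) 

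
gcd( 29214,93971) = 1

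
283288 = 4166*68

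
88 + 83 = 171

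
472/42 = 236/21 = 11.24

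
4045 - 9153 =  - 5108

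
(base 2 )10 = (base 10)2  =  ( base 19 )2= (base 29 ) 2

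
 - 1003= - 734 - 269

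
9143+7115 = 16258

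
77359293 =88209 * 877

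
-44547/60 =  - 14849/20 = -742.45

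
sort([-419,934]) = [ - 419, 934] 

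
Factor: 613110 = 2^1*3^1*5^1*107^1*191^1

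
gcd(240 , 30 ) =30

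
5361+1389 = 6750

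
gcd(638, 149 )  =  1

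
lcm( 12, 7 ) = 84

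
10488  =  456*23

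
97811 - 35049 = 62762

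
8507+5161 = 13668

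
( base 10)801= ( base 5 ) 11201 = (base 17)2d2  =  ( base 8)1441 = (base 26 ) 14L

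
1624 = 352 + 1272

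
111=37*3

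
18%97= 18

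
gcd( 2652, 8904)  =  12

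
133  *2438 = 324254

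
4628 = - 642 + 5270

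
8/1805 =8/1805 = 0.00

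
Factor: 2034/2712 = 2^ (-2 )*3^1 = 3/4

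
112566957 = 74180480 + 38386477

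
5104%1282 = 1258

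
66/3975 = 22/1325 = 0.02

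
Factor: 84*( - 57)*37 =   -  2^2*3^2*7^1*19^1*37^1 = - 177156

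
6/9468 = 1/1578 = 0.00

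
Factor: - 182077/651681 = -3^(-2)*7^1*37^1*103^( - 1) = - 259/927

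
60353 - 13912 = 46441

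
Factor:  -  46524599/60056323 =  - 11^1*67^1*63127^1*60056323^( - 1 ) 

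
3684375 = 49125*75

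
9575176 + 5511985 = 15087161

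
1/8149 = 1/8149 = 0.00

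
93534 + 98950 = 192484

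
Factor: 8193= 3^1*2731^1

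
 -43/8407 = - 43/8407 = -  0.01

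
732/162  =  4 + 14/27 =4.52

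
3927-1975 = 1952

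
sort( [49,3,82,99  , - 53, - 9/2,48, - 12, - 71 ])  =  [ - 71 , - 53,  -  12,  -  9/2 , 3,48,49, 82,99]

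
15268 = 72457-57189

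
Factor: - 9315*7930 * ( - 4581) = 2^1*3^6*5^2 * 13^1*23^1 * 61^1  *509^1 = 338389078950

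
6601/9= 6601/9= 733.44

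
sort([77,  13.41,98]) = [ 13.41, 77,98]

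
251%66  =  53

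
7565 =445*17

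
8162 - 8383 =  - 221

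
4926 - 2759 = 2167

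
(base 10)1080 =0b10000111000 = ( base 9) 1430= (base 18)360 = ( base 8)2070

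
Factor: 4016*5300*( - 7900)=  - 168149920000= - 2^8*5^4*53^1 * 79^1*251^1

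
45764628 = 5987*7644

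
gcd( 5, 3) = 1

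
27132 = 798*34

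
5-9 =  - 4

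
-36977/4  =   - 9245 + 3/4   =  -9244.25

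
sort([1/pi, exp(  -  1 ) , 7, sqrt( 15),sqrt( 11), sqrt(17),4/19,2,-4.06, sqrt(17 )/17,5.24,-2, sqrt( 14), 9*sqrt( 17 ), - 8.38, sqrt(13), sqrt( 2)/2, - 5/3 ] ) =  [ - 8.38, - 4.06 , - 2,  -  5/3, 4/19,sqrt( 17 )/17,1/pi, exp( - 1), sqrt( 2) /2, 2, sqrt( 11), sqrt( 13) , sqrt( 14), sqrt( 15 ),sqrt ( 17),5.24,7, 9*sqrt( 17)]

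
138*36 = 4968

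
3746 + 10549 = 14295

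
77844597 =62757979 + 15086618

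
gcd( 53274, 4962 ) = 6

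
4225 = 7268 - 3043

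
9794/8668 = 1 + 563/4334 = 1.13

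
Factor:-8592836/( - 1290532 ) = 7^3 * 6263^1 * 322633^(-1) = 2148209/322633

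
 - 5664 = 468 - 6132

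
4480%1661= 1158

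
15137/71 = 15137/71=213.20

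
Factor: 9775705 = 5^1*1955141^1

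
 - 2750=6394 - 9144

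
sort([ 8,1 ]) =[ 1,8 ] 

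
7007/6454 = 1001/922 = 1.09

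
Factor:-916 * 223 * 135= - 2^2*3^3*5^1*223^1*229^1  =  -27576180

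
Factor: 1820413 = 7^1*31^1*8389^1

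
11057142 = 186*59447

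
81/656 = 81/656  =  0.12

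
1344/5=1344/5 =268.80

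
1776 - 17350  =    -  15574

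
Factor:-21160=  - 2^3*5^1*23^2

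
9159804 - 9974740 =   -  814936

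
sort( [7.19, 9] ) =[7.19, 9]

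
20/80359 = 20/80359 = 0.00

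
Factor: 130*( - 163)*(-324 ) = 2^3*3^4*5^1*13^1 * 163^1 = 6865560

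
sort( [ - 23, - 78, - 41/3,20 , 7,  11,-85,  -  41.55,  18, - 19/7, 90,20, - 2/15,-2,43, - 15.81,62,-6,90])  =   [ - 85,-78,-41.55 , - 23,-15.81, - 41/3, - 6, - 19/7, - 2, -2/15,7,  11, 18, 20,20,43,62,90,  90]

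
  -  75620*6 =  - 453720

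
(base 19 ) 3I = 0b1001011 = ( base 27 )2l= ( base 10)75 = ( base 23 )36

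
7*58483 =409381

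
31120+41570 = 72690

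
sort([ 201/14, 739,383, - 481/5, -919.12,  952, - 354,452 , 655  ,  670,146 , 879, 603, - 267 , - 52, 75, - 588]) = [ - 919.12, - 588, - 354, - 267,-481/5, - 52, 201/14,75,146, 383,452,  603 , 655, 670,739, 879,  952] 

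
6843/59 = 6843/59 = 115.98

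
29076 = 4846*6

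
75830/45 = 1685+1/9  =  1685.11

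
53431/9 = 5936 + 7/9 = 5936.78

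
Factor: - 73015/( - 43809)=5/3 = 3^( - 1)*5^1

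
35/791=5/113  =  0.04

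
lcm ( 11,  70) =770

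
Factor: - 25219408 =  - 2^4* 23^1 * 68531^1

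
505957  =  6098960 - 5593003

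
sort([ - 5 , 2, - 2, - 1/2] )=[ - 5, - 2, - 1/2 , 2 ] 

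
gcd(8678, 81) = 1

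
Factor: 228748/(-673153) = -332/977 = -2^2* 83^1*977^( - 1 ) 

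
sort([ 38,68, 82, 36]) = [ 36, 38, 68, 82]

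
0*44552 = 0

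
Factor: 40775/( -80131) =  -5^2*7^1*227^( - 1 )*233^1 * 353^(-1 )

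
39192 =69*568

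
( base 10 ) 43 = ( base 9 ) 47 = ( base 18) 27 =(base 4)223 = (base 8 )53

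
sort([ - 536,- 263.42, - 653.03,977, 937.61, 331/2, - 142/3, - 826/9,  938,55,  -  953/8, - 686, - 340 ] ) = [-686, - 653.03, - 536, - 340, - 263.42, - 953/8,-826/9,- 142/3, 55,331/2, 937.61,938 , 977]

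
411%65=21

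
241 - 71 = 170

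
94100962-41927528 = 52173434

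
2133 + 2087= 4220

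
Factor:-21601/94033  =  - 21601^1*94033^( - 1) 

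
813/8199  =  271/2733 = 0.10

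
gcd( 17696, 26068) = 28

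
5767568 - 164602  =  5602966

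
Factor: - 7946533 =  - 7^1 * 59^1 * 71^1 * 271^1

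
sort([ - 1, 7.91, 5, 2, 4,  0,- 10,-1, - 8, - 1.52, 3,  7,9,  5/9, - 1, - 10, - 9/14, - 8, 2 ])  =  [ - 10, - 10, - 8,-8, - 1.52,-1, - 1, -1 , - 9/14,  0, 5/9, 2, 2, 3,  4,5 , 7, 7.91,9]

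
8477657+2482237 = 10959894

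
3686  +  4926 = 8612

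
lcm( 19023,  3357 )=57069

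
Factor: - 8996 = - 2^2*13^1*173^1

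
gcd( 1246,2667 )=7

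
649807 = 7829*83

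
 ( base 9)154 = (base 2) 10000010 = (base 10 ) 130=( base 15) 8A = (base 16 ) 82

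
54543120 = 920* 59286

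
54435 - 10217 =44218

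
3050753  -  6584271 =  - 3533518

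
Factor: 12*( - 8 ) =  - 96  =  - 2^5*3^1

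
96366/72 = 1338 + 5/12 = 1338.42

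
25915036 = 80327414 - 54412378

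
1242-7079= - 5837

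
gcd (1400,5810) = 70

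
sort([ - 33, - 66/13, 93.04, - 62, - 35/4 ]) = [ - 62, - 33,-35/4, - 66/13,93.04] 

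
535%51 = 25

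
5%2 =1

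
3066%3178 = 3066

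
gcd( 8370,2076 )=6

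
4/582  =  2/291 = 0.01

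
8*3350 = 26800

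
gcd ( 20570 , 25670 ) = 170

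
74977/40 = 1874 + 17/40  =  1874.42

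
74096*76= 5631296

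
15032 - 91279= - 76247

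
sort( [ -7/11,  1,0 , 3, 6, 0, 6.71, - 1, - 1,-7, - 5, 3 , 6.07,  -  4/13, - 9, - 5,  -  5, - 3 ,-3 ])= [ - 9,-7,-5, - 5,-5,  -  3, - 3, -1,-1, - 7/11, - 4/13, 0,0, 1, 3, 3, 6, 6.07,6.71] 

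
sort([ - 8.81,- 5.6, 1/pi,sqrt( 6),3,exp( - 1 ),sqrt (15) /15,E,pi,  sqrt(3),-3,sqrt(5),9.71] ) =[ - 8.81, - 5.6, - 3, sqrt(15)/15,  1/pi,exp( -1), sqrt(3),  sqrt(5), sqrt( 6 ), E,3,pi,9.71 ] 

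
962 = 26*37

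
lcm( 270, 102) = 4590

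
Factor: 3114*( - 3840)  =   - 11957760 = -2^9 *3^3*5^1*173^1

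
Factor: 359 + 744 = 1103 = 1103^1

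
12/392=3/98 = 0.03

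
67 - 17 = 50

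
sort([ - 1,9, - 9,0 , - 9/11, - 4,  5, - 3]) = [ - 9,-4, - 3, - 1, - 9/11,0, 5 , 9 ]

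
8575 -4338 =4237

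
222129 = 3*74043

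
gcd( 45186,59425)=1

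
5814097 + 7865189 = 13679286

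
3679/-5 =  - 3679/5 =- 735.80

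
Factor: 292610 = 2^1*5^1*29^1*1009^1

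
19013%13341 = 5672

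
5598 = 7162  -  1564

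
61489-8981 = 52508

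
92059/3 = 30686+1/3 = 30686.33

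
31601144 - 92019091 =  - 60417947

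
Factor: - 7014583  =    -  7014583^1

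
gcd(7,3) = 1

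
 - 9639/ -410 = 23 + 209/410= 23.51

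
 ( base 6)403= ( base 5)1042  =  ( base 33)4F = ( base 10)147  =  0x93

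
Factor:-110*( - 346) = 38060 = 2^2*5^1*11^1*173^1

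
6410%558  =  272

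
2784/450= 6+14/75 = 6.19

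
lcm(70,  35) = 70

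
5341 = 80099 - 74758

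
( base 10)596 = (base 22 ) 152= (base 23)12L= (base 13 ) 36B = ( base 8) 1124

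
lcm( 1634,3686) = 158498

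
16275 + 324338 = 340613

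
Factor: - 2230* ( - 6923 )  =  15438290 =2^1 * 5^1*7^1*23^1*43^1*223^1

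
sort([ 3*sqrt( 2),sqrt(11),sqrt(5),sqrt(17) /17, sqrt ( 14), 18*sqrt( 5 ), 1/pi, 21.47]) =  [ sqrt( 17 ) /17,1/pi,sqrt(5 ),sqrt( 11), sqrt(14 ),3*sqrt(2), 21.47, 18*sqrt(5)]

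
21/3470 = 21/3470 = 0.01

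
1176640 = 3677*320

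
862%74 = 48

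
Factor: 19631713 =71^1* 276503^1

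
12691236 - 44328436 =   -  31637200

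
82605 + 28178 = 110783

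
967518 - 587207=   380311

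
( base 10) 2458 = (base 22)51G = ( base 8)4632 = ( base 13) 1171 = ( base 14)C78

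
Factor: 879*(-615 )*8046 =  - 4349546910 = - 2^1*3^5*5^1 *41^1*149^1*293^1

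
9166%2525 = 1591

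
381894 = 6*63649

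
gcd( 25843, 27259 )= 1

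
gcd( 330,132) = 66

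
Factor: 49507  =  31^1*1597^1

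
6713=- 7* ( - 959)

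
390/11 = 35 + 5/11 = 35.45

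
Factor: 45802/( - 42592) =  - 2^(- 4)*11^( - 3)*22901^1 = - 22901/21296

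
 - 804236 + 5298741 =4494505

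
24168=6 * 4028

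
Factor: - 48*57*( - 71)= 2^4*3^2*19^1*71^1 = 194256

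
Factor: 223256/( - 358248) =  - 3^ ( -1) * 23^( - 1 )*43^1  =  - 43/69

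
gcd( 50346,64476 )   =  18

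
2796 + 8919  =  11715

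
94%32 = 30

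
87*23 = 2001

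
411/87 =137/29 = 4.72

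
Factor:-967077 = -3^2*107453^1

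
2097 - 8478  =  -6381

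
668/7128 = 167/1782 = 0.09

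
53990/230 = 234 + 17/23 =234.74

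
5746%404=90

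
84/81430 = 42/40715= 0.00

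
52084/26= 26042/13 = 2003.23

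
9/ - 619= -9/619 = -0.01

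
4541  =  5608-1067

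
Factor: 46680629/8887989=3^( - 1)*11^ ( - 1)*269333^( - 1 )*46680629^1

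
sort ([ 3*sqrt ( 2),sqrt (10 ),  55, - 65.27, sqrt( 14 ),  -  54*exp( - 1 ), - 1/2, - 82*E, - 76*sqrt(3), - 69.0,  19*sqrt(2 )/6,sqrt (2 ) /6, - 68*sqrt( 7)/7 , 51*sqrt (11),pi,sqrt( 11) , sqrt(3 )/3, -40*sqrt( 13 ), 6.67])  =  [ - 82*E,  -  40*  sqrt(13), - 76*sqrt( 3), - 69.0,-65.27  , - 68*sqrt(7)/7, - 54*exp( - 1), - 1/2, sqrt( 2)/6,sqrt( 3)/3, pi, sqrt(10), sqrt ( 11), sqrt(14), 3*sqrt( 2 ) , 19 * sqrt( 2)/6,6.67,55, 51*sqrt(11)]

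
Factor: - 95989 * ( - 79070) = 7589850230 = 2^1*5^1*7907^1*95989^1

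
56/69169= 56/69169  =  0.00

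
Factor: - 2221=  - 2221^1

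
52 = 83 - 31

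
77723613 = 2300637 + 75422976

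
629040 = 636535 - 7495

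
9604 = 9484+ 120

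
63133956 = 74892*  843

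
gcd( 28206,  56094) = 6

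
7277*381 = 2772537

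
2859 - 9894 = - 7035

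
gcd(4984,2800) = 56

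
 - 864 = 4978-5842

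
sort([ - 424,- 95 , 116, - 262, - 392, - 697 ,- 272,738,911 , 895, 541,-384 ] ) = [ - 697,-424,-392, -384,  -  272 ,-262, - 95,  116,541,  738 , 895, 911]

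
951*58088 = 55241688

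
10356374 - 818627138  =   - 808270764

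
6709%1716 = 1561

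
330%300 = 30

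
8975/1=8975 = 8975.00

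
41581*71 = 2952251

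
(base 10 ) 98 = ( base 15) 68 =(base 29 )3b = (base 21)4e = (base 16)62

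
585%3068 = 585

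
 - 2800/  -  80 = 35 + 0/1 = 35.00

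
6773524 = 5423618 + 1349906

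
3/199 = 3/199   =  0.02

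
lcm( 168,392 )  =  1176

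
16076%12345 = 3731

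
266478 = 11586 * 23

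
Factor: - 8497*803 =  - 11^1*29^1 * 73^1*293^1 = - 6823091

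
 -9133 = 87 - 9220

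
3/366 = 1/122  =  0.01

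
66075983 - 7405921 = 58670062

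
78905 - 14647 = 64258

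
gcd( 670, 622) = 2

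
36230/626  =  57 + 274/313= 57.88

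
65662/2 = 32831=32831.00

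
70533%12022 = 10423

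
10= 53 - 43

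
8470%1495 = 995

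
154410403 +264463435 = 418873838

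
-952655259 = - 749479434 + - 203175825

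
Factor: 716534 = 2^1*7^1*13^1 * 31^1*127^1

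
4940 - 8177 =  - 3237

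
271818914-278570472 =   -  6751558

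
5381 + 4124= 9505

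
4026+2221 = 6247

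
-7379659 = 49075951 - 56455610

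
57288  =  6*9548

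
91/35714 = 13/5102 = 0.00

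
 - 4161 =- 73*57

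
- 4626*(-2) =9252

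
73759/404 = 182+231/404 = 182.57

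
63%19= 6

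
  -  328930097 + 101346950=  - 227583147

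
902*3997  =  3605294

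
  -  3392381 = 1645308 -5037689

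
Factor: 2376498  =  2^1*3^1 *17^1*23^1 * 1013^1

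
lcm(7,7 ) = 7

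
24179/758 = 31 + 681/758 =31.90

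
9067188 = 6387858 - -2679330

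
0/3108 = 0 = 0.00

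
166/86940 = 83/43470= 0.00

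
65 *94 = 6110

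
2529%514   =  473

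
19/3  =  6 +1/3 = 6.33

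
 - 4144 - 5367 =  - 9511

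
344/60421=344/60421 = 0.01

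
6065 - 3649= 2416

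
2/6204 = 1/3102=0.00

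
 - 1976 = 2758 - 4734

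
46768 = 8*5846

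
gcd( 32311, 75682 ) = 79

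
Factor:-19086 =-2^1*3^1*3181^1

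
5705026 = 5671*1006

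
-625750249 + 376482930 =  - 249267319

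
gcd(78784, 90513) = 1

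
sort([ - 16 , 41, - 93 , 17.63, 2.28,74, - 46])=[-93 , - 46,- 16,2.28, 17.63 , 41,  74] 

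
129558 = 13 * 9966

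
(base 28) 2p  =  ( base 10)81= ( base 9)100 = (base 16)51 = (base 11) 74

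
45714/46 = 993+ 18/23= 993.78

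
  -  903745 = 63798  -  967543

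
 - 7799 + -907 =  - 8706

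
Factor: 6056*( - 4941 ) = -29922696   =  - 2^3*3^4*61^1 * 757^1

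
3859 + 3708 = 7567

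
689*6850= 4719650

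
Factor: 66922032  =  2^4*3^1 *1394209^1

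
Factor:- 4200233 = -4200233^1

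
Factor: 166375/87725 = 5^1*11^1*29^( - 1 ) = 55/29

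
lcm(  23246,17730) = 1046070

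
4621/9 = 4621/9 = 513.44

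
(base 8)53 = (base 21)21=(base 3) 1121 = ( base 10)43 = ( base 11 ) 3a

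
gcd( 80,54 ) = 2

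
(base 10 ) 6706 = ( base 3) 100012101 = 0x1a32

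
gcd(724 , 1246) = 2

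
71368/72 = 991 + 2/9 = 991.22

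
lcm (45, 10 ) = 90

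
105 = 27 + 78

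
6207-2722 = 3485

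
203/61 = 3 + 20/61 = 3.33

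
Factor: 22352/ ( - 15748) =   -  44/31= -  2^2*11^1*31^( - 1 ) 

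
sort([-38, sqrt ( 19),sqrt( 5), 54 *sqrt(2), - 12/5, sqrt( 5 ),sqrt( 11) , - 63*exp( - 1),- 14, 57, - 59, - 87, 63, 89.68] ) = [ - 87, - 59, - 38,-63*exp( - 1), - 14, - 12/5, sqrt( 5), sqrt( 5),sqrt ( 11),sqrt( 19),57,  63,54* sqrt(2 ), 89.68 ] 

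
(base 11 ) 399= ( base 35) DG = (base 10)471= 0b111010111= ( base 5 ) 3341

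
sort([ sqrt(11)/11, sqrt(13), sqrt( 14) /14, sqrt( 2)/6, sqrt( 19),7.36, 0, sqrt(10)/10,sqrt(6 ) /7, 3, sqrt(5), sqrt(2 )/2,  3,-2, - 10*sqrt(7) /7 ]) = [ - 10*sqrt (7 ) /7 ,  -  2, 0, sqrt(2 )/6, sqrt( 14 ) /14, sqrt(11 )/11, sqrt(10)/10, sqrt (6)/7, sqrt( 2) /2,sqrt ( 5 ),3, 3,sqrt(13), sqrt(19), 7.36]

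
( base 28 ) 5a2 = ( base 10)4202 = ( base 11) 3180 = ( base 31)4bh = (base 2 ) 1000001101010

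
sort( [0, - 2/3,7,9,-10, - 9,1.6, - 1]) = [ - 10, - 9,  -  1, - 2/3, 0,1.6, 7,9] 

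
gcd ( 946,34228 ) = 86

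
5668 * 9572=54254096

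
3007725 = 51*58975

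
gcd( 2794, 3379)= 1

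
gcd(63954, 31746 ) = 66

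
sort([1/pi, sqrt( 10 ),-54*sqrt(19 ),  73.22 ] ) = [-54*sqrt( 19) , 1/pi,  sqrt (10),73.22] 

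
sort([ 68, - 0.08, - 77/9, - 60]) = [ - 60, - 77/9, - 0.08,68]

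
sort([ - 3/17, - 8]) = [ - 8, - 3/17]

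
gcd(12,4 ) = 4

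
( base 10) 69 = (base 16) 45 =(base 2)1000101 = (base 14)4d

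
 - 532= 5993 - 6525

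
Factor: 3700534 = 2^1*1850267^1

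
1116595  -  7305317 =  - 6188722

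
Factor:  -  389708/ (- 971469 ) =2^2*3^( - 2)*11^1*17^1*521^1 * 107941^(- 1)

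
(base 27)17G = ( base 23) 1HE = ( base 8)1646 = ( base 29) 136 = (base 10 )934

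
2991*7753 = 23189223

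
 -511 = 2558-3069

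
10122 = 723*14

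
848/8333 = 848/8333  =  0.10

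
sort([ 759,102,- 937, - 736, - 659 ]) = [  -  937, -736, - 659, 102,759]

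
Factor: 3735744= 2^6*3^1*19457^1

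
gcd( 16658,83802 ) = 2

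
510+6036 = 6546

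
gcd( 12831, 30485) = 91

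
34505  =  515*67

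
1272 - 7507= - 6235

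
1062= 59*18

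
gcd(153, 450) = 9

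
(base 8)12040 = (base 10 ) 5152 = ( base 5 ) 131102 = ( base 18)fg4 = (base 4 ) 1100200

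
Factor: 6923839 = 13^1*532603^1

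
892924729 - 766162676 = 126762053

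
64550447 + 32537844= 97088291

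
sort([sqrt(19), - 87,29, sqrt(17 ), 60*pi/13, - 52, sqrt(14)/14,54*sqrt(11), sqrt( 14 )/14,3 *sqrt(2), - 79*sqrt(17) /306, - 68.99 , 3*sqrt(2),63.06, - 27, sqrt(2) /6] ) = [ - 87,- 68.99, - 52,  -  27,- 79 *sqrt (17)/306,sqrt (2)/6,sqrt(14)/14, sqrt(14 )/14,  sqrt(17),3*sqrt( 2 ),3*sqrt(  2), sqrt(19) , 60*pi/13, 29 , 63.06 , 54*sqrt( 11 ) ]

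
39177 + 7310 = 46487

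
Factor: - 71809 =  - 71809^1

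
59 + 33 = 92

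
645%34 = 33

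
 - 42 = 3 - 45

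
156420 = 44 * 3555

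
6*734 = 4404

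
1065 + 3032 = 4097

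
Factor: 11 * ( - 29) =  - 11^1*29^1= - 319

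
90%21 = 6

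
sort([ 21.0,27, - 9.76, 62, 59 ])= [  -  9.76, 21.0, 27, 59,62 ] 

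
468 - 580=  -  112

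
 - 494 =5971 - 6465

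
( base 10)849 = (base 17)2fg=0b1101010001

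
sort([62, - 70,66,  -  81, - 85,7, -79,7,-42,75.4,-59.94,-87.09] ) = [ - 87.09, - 85,  -  81, - 79,-70,-59.94, - 42,  7,7, 62,66, 75.4] 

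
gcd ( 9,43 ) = 1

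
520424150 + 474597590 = 995021740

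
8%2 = 0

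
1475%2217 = 1475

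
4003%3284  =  719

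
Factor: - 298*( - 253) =2^1*11^1*23^1 * 149^1 =75394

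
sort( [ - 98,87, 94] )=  [ - 98, 87,94] 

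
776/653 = 1+ 123/653 = 1.19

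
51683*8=413464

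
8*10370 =82960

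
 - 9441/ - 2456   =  9441/2456=3.84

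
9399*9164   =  86132436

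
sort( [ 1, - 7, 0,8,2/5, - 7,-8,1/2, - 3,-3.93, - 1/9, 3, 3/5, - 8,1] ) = [ - 8, - 8, - 7 , - 7, - 3.93, - 3, - 1/9,0, 2/5,1/2, 3/5,1  ,  1,3,8 ]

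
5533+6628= 12161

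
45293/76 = 595  +  73/76 = 595.96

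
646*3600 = 2325600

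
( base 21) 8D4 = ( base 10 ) 3805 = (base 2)111011011101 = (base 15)11DA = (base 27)55p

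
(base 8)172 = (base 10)122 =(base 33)3N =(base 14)8A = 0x7A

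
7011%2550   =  1911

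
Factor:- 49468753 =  - 71^1 * 696743^1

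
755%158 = 123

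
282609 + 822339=1104948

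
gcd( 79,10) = 1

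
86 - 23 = 63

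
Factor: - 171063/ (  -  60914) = 747/266 = 2^ ( - 1)*3^2*7^(- 1) * 19^( - 1)*83^1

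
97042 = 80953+16089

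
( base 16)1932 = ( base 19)HG9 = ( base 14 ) 24CA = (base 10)6450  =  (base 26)9E2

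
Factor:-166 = -2^1*83^1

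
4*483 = 1932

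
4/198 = 2/99 = 0.02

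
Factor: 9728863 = 1973^1 *4931^1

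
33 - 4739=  - 4706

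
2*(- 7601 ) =-15202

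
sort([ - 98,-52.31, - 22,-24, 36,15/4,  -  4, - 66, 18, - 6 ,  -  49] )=[- 98,- 66, - 52.31, -49,-24, - 22, -6,-4,15/4 , 18, 36]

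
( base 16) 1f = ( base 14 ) 23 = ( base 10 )31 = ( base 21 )1A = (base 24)17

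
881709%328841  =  224027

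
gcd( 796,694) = 2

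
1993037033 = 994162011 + 998875022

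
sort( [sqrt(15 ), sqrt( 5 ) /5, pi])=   [sqrt( 5)/5, pi,  sqrt(15) ]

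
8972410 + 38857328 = 47829738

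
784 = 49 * 16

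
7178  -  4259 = 2919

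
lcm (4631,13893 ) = 13893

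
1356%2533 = 1356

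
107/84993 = 107/84993 =0.00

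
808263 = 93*8691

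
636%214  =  208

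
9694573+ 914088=10608661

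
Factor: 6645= 3^1*5^1*443^1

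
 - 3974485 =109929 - 4084414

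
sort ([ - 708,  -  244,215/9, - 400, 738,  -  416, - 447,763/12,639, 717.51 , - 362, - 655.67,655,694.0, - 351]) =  [ - 708, - 655.67 ,- 447 , - 416, -400,  -  362 , - 351, - 244,215/9,763/12, 639,655, 694.0, 717.51,738]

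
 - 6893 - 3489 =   -  10382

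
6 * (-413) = -2478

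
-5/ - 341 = 5/341= 0.01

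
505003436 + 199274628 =704278064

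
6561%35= 16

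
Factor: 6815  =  5^1*29^1*47^1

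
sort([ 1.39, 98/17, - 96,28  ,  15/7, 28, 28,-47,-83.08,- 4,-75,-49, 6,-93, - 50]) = [ - 96,-93,- 83.08, - 75, - 50, - 49, - 47 ,-4,1.39, 15/7,98/17,6 , 28, 28 , 28] 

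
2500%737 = 289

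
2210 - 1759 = 451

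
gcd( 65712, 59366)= 2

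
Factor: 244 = 2^2*61^1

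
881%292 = 5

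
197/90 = 197/90 = 2.19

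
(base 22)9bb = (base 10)4609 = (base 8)11001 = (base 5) 121414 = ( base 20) ba9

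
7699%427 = 13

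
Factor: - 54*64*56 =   -  193536 = - 2^10*3^3* 7^1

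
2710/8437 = 2710/8437 =0.32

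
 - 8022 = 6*( - 1337 ) 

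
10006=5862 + 4144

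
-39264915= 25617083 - 64881998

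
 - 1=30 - 31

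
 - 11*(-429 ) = 4719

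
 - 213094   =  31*( - 6874 )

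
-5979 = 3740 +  - 9719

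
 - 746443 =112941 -859384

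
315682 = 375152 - 59470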